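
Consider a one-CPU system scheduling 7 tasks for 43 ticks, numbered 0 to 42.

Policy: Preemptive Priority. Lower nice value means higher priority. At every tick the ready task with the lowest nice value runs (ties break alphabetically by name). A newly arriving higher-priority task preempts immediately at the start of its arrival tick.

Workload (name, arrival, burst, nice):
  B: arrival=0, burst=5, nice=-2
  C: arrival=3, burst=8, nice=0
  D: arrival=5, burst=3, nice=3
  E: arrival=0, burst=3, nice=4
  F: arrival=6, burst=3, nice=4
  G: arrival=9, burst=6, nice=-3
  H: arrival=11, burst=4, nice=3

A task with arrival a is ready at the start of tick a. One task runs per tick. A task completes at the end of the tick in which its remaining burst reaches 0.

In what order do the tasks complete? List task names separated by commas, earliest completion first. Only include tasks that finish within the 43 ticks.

t=0: ready={B,E} → run B
t=1: ready={B,E} → run B
t=2: ready={B,E} → run B
t=3: ready={B,C,E} → run B
t=4: ready={B,C,E} → run B
t=5: ready={C,D,E} → run C
t=6: ready={C,D,E,F} → run C
t=7: ready={C,D,E,F} → run C
t=8: ready={C,D,E,F} → run C
t=9: ready={C,D,E,F,G} → run G
t=10: ready={C,D,E,F,G} → run G
t=11: ready={C,D,E,F,G,H} → run G
t=12: ready={C,D,E,F,G,H} → run G
t=13: ready={C,D,E,F,G,H} → run G
t=14: ready={C,D,E,F,G,H} → run G
t=15: ready={C,D,E,F,H} → run C
t=16: ready={C,D,E,F,H} → run C
t=17: ready={C,D,E,F,H} → run C
t=18: ready={C,D,E,F,H} → run C
t=19: ready={D,E,F,H} → run D
t=20: ready={D,E,F,H} → run D
t=21: ready={D,E,F,H} → run D
t=22: ready={E,F,H} → run H
t=23: ready={E,F,H} → run H
t=24: ready={E,F,H} → run H
t=25: ready={E,F,H} → run H
t=26: ready={E,F} → run E
t=27: ready={E,F} → run E
t=28: ready={E,F} → run E
t=29: ready={F} → run F
t=30: ready={F} → run F
t=31: ready={F} → run F
t=32: (idle)
t=33: (idle)
t=34: (idle)
t=35: (idle)
t=36: (idle)
t=37: (idle)
t=38: (idle)
t=39: (idle)
t=40: (idle)
t=41: (idle)
t=42: (idle)

completion order = B, G, C, D, H, E, F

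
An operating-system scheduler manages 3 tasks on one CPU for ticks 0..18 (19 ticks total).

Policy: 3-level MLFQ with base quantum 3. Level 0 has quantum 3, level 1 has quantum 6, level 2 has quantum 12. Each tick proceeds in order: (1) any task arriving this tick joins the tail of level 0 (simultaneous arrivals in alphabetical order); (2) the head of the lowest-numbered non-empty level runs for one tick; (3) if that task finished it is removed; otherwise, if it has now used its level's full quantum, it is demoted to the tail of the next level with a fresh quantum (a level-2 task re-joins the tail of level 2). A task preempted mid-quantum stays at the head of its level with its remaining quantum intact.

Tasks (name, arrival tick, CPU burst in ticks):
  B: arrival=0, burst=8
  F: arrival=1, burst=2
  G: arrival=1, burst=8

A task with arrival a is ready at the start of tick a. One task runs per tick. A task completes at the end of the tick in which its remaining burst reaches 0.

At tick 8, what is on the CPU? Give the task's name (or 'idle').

t=0: L0/L1/L2 = B/-/- → run B
t=1: L0/L1/L2 = BFG/-/- → run B
t=2: L0/L1/L2 = BFG/-/- → run B
t=3: L0/L1/L2 = FG/B/- → run F
t=4: L0/L1/L2 = FG/B/- → run F
t=5: L0/L1/L2 = G/B/- → run G
t=6: L0/L1/L2 = G/B/- → run G
t=7: L0/L1/L2 = G/B/- → run G
t=8: L0/L1/L2 = -/BG/- → run B
t=9: L0/L1/L2 = -/BG/- → run B
t=10: L0/L1/L2 = -/BG/- → run B
t=11: L0/L1/L2 = -/BG/- → run B
t=12: L0/L1/L2 = -/BG/- → run B
t=13: L0/L1/L2 = -/G/- → run G
t=14: L0/L1/L2 = -/G/- → run G
t=15: L0/L1/L2 = -/G/- → run G
t=16: L0/L1/L2 = -/G/- → run G
t=17: L0/L1/L2 = -/G/- → run G
t=18: (idle)

running at tick 8 = B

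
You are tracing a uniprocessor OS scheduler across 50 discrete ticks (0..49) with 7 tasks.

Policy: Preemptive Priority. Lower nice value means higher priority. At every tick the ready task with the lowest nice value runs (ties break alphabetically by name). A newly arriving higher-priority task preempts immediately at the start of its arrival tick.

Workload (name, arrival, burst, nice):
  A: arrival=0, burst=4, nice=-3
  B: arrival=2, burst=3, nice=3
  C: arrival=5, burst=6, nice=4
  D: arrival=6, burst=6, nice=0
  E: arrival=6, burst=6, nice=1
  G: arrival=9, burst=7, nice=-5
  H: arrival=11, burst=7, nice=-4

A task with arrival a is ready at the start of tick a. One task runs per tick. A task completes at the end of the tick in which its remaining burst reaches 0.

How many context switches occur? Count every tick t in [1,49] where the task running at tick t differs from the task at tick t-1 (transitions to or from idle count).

context switches = 9

t=0: ready={A} → run A
t=1: ready={A} → run A
t=2: ready={A,B} → run A
t=3: ready={A,B} → run A
t=4: ready={B} → run B
t=5: ready={B,C} → run B
t=6: ready={B,C,D,E} → run D
t=7: ready={B,C,D,E} → run D
t=8: ready={B,C,D,E} → run D
t=9: ready={B,C,D,E,G} → run G
t=10: ready={B,C,D,E,G} → run G
t=11: ready={B,C,D,E,G,H} → run G
t=12: ready={B,C,D,E,G,H} → run G
t=13: ready={B,C,D,E,G,H} → run G
t=14: ready={B,C,D,E,G,H} → run G
t=15: ready={B,C,D,E,G,H} → run G
t=16: ready={B,C,D,E,H} → run H
t=17: ready={B,C,D,E,H} → run H
t=18: ready={B,C,D,E,H} → run H
t=19: ready={B,C,D,E,H} → run H
t=20: ready={B,C,D,E,H} → run H
t=21: ready={B,C,D,E,H} → run H
t=22: ready={B,C,D,E,H} → run H
t=23: ready={B,C,D,E} → run D
t=24: ready={B,C,D,E} → run D
t=25: ready={B,C,D,E} → run D
t=26: ready={B,C,E} → run E
t=27: ready={B,C,E} → run E
t=28: ready={B,C,E} → run E
t=29: ready={B,C,E} → run E
t=30: ready={B,C,E} → run E
t=31: ready={B,C,E} → run E
t=32: ready={B,C} → run B
t=33: ready={C} → run C
t=34: ready={C} → run C
t=35: ready={C} → run C
t=36: ready={C} → run C
t=37: ready={C} → run C
t=38: ready={C} → run C
t=39: (idle)
t=40: (idle)
t=41: (idle)
t=42: (idle)
t=43: (idle)
t=44: (idle)
t=45: (idle)
t=46: (idle)
t=47: (idle)
t=48: (idle)
t=49: (idle)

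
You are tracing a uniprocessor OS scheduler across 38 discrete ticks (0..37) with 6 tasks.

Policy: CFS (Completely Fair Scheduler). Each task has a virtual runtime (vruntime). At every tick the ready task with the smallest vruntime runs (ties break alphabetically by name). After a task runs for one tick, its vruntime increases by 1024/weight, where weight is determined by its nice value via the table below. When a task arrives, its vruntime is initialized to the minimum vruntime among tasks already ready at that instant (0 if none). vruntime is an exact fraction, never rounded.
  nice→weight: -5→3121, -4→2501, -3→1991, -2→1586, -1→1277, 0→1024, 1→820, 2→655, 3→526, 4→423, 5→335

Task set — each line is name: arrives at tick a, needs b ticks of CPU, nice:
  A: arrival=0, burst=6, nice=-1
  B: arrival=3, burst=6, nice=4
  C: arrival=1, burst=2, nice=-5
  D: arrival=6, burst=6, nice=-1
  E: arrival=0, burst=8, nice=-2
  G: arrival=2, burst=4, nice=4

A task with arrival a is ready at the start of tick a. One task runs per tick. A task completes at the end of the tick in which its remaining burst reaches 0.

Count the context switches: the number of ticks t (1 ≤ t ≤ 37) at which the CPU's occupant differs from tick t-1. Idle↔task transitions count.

context switches = 31

t=0: vr[A=0 E=0] → run A
t=1: vr[A=1024/1277 C=0 E=0] → run C
t=2: vr[A=1024/1277 C=1024/3121 E=0 G=0] → run E
t=3: vr[A=1024/1277 B=0 C=1024/3121 E=512/793 G=0] → run B
t=4: vr[A=1024/1277 B=1024/423 C=1024/3121 E=512/793 G=0] → run G
t=5: vr[A=1024/1277 B=1024/423 C=1024/3121 E=512/793 G=1024/423] → run C
t=6: vr[A=1024/1277 B=1024/423 D=512/793 E=512/793 G=1024/423] → run D
t=7: vr[A=1024/1277 B=1024/423 D=1465856/1012661 E=512/793 G=1024/423] → run E
t=8: vr[A=1024/1277 B=1024/423 D=1465856/1012661 E=1024/793 G=1024/423] → run A
t=9: vr[A=2048/1277 B=1024/423 D=1465856/1012661 E=1024/793 G=1024/423] → run E
t=10: vr[A=2048/1277 B=1024/423 D=1465856/1012661 E=1536/793 G=1024/423] → run D
t=11: vr[A=2048/1277 B=1024/423 D=2277888/1012661 E=1536/793 G=1024/423] → run A
t=12: vr[A=3072/1277 B=1024/423 D=2277888/1012661 E=1536/793 G=1024/423] → run E
t=13: vr[A=3072/1277 B=1024/423 D=2277888/1012661 E=2048/793 G=1024/423] → run D
t=14: vr[A=3072/1277 B=1024/423 D=3089920/1012661 E=2048/793 G=1024/423] → run A
t=15: vr[A=4096/1277 B=1024/423 D=3089920/1012661 E=2048/793 G=1024/423] → run B
t=16: vr[A=4096/1277 B=2048/423 D=3089920/1012661 E=2048/793 G=1024/423] → run G
t=17: vr[A=4096/1277 B=2048/423 D=3089920/1012661 E=2048/793 G=2048/423] → run E
t=18: vr[A=4096/1277 B=2048/423 D=3089920/1012661 E=2560/793 G=2048/423] → run D
t=19: vr[A=4096/1277 B=2048/423 D=3901952/1012661 E=2560/793 G=2048/423] → run A
t=20: vr[A=5120/1277 B=2048/423 D=3901952/1012661 E=2560/793 G=2048/423] → run E
t=21: vr[A=5120/1277 B=2048/423 D=3901952/1012661 E=3072/793 G=2048/423] → run D
t=22: vr[A=5120/1277 B=2048/423 D=4713984/1012661 E=3072/793 G=2048/423] → run E
t=23: vr[A=5120/1277 B=2048/423 D=4713984/1012661 E=3584/793 G=2048/423] → run A
t=24: vr[B=2048/423 D=4713984/1012661 E=3584/793 G=2048/423] → run E
t=25: vr[B=2048/423 D=4713984/1012661 G=2048/423] → run D
t=26: vr[B=2048/423 G=2048/423] → run B
t=27: vr[B=1024/141 G=2048/423] → run G
t=28: vr[B=1024/141 G=1024/141] → run B
t=29: vr[B=4096/423 G=1024/141] → run G
t=30: vr[B=4096/423] → run B
t=31: vr[B=5120/423] → run B
t=32: (idle)
t=33: (idle)
t=34: (idle)
t=35: (idle)
t=36: (idle)
t=37: (idle)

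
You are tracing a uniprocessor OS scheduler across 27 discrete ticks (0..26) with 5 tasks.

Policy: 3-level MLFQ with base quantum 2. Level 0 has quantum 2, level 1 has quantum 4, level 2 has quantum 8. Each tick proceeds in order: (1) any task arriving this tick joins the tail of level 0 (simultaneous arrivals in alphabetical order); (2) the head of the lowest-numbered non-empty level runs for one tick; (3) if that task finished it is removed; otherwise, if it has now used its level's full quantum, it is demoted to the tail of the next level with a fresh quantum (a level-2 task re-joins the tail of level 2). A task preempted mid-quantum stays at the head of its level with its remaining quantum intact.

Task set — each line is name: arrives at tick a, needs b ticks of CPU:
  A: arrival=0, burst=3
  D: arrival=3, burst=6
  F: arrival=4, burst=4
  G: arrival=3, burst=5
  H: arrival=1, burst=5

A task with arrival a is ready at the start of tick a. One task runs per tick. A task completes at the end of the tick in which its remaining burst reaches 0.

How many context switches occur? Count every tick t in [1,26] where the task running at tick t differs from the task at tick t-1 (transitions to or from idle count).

context switches = 10

t=0: L0/L1/L2 = A/-/- → run A
t=1: L0/L1/L2 = AH/-/- → run A
t=2: L0/L1/L2 = H/A/- → run H
t=3: L0/L1/L2 = HDG/A/- → run H
t=4: L0/L1/L2 = DGF/AH/- → run D
t=5: L0/L1/L2 = DGF/AH/- → run D
t=6: L0/L1/L2 = GF/AHD/- → run G
t=7: L0/L1/L2 = GF/AHD/- → run G
t=8: L0/L1/L2 = F/AHDG/- → run F
t=9: L0/L1/L2 = F/AHDG/- → run F
t=10: L0/L1/L2 = -/AHDGF/- → run A
t=11: L0/L1/L2 = -/HDGF/- → run H
t=12: L0/L1/L2 = -/HDGF/- → run H
t=13: L0/L1/L2 = -/HDGF/- → run H
t=14: L0/L1/L2 = -/DGF/- → run D
t=15: L0/L1/L2 = -/DGF/- → run D
t=16: L0/L1/L2 = -/DGF/- → run D
t=17: L0/L1/L2 = -/DGF/- → run D
t=18: L0/L1/L2 = -/GF/- → run G
t=19: L0/L1/L2 = -/GF/- → run G
t=20: L0/L1/L2 = -/GF/- → run G
t=21: L0/L1/L2 = -/F/- → run F
t=22: L0/L1/L2 = -/F/- → run F
t=23: (idle)
t=24: (idle)
t=25: (idle)
t=26: (idle)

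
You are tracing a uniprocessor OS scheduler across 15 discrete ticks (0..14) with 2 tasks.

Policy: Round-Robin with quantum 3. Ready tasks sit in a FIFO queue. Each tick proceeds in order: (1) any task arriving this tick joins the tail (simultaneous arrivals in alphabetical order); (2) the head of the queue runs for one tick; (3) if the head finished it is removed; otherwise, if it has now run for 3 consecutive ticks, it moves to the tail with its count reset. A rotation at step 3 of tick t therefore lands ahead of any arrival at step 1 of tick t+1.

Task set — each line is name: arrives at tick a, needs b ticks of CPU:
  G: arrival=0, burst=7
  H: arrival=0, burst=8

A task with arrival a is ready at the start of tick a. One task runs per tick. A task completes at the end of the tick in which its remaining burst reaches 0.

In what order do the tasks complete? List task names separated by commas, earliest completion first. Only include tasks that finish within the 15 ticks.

completion order = G, H

t=0: queue=[G,H] q_used=0 → run G
t=1: queue=[G,H] q_used=1 → run G
t=2: queue=[G,H] q_used=2 → run G
t=3: queue=[H,G] q_used=0 → run H
t=4: queue=[H,G] q_used=1 → run H
t=5: queue=[H,G] q_used=2 → run H
t=6: queue=[G,H] q_used=0 → run G
t=7: queue=[G,H] q_used=1 → run G
t=8: queue=[G,H] q_used=2 → run G
t=9: queue=[H,G] q_used=0 → run H
t=10: queue=[H,G] q_used=1 → run H
t=11: queue=[H,G] q_used=2 → run H
t=12: queue=[G,H] q_used=0 → run G
t=13: queue=[H] q_used=0 → run H
t=14: queue=[H] q_used=1 → run H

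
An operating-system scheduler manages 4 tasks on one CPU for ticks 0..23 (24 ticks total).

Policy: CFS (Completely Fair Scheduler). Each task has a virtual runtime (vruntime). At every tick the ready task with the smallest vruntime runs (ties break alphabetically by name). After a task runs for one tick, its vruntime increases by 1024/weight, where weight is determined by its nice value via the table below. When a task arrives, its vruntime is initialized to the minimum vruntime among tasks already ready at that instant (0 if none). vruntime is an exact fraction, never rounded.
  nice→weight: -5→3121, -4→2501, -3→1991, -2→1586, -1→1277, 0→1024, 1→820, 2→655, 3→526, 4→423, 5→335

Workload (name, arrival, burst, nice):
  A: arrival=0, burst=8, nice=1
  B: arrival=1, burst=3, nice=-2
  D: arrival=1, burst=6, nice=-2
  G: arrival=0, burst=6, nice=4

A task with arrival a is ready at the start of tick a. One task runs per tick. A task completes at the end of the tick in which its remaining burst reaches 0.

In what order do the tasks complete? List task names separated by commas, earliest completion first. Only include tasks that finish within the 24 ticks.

t=0: vr[A=0 G=0] → run A
t=1: vr[A=256/205 B=0 D=0 G=0] → run B
t=2: vr[A=256/205 B=512/793 D=0 G=0] → run D
t=3: vr[A=256/205 B=512/793 D=512/793 G=0] → run G
t=4: vr[A=256/205 B=512/793 D=512/793 G=1024/423] → run B
t=5: vr[A=256/205 B=1024/793 D=512/793 G=1024/423] → run D
t=6: vr[A=256/205 B=1024/793 D=1024/793 G=1024/423] → run A
t=7: vr[A=512/205 B=1024/793 D=1024/793 G=1024/423] → run B
t=8: vr[A=512/205 D=1024/793 G=1024/423] → run D
t=9: vr[A=512/205 D=1536/793 G=1024/423] → run D
t=10: vr[A=512/205 D=2048/793 G=1024/423] → run G
t=11: vr[A=512/205 D=2048/793 G=2048/423] → run A
t=12: vr[A=768/205 D=2048/793 G=2048/423] → run D
t=13: vr[A=768/205 D=2560/793 G=2048/423] → run D
t=14: vr[A=768/205 G=2048/423] → run A
t=15: vr[A=1024/205 G=2048/423] → run G
t=16: vr[A=1024/205 G=1024/141] → run A
t=17: vr[A=256/41 G=1024/141] → run A
t=18: vr[A=1536/205 G=1024/141] → run G
t=19: vr[A=1536/205 G=4096/423] → run A
t=20: vr[A=1792/205 G=4096/423] → run A
t=21: vr[G=4096/423] → run G
t=22: vr[G=5120/423] → run G
t=23: (idle)

completion order = B, D, A, G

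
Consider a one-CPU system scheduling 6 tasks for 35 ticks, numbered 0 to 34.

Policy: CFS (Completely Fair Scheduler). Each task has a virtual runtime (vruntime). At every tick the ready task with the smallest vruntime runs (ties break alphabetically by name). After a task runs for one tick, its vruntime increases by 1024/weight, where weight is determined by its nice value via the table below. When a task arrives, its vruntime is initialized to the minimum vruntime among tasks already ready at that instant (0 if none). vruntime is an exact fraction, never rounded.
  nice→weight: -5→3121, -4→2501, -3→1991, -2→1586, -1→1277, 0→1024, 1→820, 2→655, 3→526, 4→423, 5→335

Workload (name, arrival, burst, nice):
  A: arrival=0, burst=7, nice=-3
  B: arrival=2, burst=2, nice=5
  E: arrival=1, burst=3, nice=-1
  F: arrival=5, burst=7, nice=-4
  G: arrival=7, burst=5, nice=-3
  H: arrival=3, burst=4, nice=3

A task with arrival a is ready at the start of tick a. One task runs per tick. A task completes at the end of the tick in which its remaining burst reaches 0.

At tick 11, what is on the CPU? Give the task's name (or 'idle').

running at tick 11 = G

t=0: vr[A=0] → run A
t=1: vr[A=1024/1991 E=1024/1991] → run A
t=2: vr[A=2048/1991 B=1024/1991 E=1024/1991] → run B
t=3: vr[A=2048/1991 B=2381824/666985 E=1024/1991 H=1024/1991] → run E
t=4: vr[A=2048/1991 B=2381824/666985 E=3346432/2542507 H=1024/1991] → run H
t=5: vr[A=2048/1991 B=2381824/666985 E=3346432/2542507 F=2048/1991 H=1288704/523633] → run A
t=6: vr[A=3072/1991 B=2381824/666985 E=3346432/2542507 F=2048/1991 H=1288704/523633] → run F
t=7: vr[A=3072/1991 B=2381824/666985 E=3346432/2542507 F=7160832/4979491 G=3346432/2542507 H=1288704/523633] → run E
t=8: vr[A=3072/1991 B=2381824/666985 E=5385216/2542507 F=7160832/4979491 G=3346432/2542507 H=1288704/523633] → run G
t=9: vr[A=3072/1991 B=2381824/666985 E=5385216/2542507 F=7160832/4979491 G=4654080/2542507 H=1288704/523633] → run F
t=10: vr[A=3072/1991 B=2381824/666985 E=5385216/2542507 F=9199616/4979491 G=4654080/2542507 H=1288704/523633] → run A
t=11: vr[A=4096/1991 B=2381824/666985 E=5385216/2542507 F=9199616/4979491 G=4654080/2542507 H=1288704/523633] → run G
t=12: vr[A=4096/1991 B=2381824/666985 E=5385216/2542507 F=9199616/4979491 G=5961728/2542507 H=1288704/523633] → run F
t=13: vr[A=4096/1991 B=2381824/666985 E=5385216/2542507 F=11238400/4979491 G=5961728/2542507 H=1288704/523633] → run A
t=14: vr[A=5120/1991 B=2381824/666985 E=5385216/2542507 F=11238400/4979491 G=5961728/2542507 H=1288704/523633] → run E
t=15: vr[A=5120/1991 B=2381824/666985 F=11238400/4979491 G=5961728/2542507 H=1288704/523633] → run F
t=16: vr[A=5120/1991 B=2381824/666985 F=13277184/4979491 G=5961728/2542507 H=1288704/523633] → run G
t=17: vr[A=5120/1991 B=2381824/666985 F=13277184/4979491 G=7269376/2542507 H=1288704/523633] → run H
t=18: vr[A=5120/1991 B=2381824/666985 F=13277184/4979491 G=7269376/2542507 H=2308096/523633] → run A
t=19: vr[A=6144/1991 B=2381824/666985 F=13277184/4979491 G=7269376/2542507 H=2308096/523633] → run F
t=20: vr[A=6144/1991 B=2381824/666985 F=15315968/4979491 G=7269376/2542507 H=2308096/523633] → run G
t=21: vr[A=6144/1991 B=2381824/666985 F=15315968/4979491 G=8577024/2542507 H=2308096/523633] → run F
t=22: vr[A=6144/1991 B=2381824/666985 F=17354752/4979491 G=8577024/2542507 H=2308096/523633] → run A
t=23: vr[B=2381824/666985 F=17354752/4979491 G=8577024/2542507 H=2308096/523633] → run G
t=24: vr[B=2381824/666985 F=17354752/4979491 H=2308096/523633] → run F
t=25: vr[B=2381824/666985 H=2308096/523633] → run B
t=26: vr[H=2308096/523633] → run H
t=27: vr[H=3327488/523633] → run H
t=28: (idle)
t=29: (idle)
t=30: (idle)
t=31: (idle)
t=32: (idle)
t=33: (idle)
t=34: (idle)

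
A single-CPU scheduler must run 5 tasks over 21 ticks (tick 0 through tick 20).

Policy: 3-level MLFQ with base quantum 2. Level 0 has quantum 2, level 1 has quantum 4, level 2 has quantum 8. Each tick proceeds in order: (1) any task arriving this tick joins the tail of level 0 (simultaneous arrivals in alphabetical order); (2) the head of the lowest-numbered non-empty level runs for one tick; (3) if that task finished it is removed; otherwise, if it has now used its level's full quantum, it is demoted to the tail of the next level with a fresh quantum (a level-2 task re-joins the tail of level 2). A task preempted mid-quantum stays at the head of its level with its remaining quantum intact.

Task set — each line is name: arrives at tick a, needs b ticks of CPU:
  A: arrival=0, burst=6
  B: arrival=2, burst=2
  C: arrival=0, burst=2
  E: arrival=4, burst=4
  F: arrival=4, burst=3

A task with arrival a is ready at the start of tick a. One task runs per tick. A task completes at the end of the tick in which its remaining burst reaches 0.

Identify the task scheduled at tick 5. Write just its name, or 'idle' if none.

t=0: L0/L1/L2 = AC/-/- → run A
t=1: L0/L1/L2 = AC/-/- → run A
t=2: L0/L1/L2 = CB/A/- → run C
t=3: L0/L1/L2 = CB/A/- → run C
t=4: L0/L1/L2 = BEF/A/- → run B
t=5: L0/L1/L2 = BEF/A/- → run B
t=6: L0/L1/L2 = EF/A/- → run E
t=7: L0/L1/L2 = EF/A/- → run E
t=8: L0/L1/L2 = F/AE/- → run F
t=9: L0/L1/L2 = F/AE/- → run F
t=10: L0/L1/L2 = -/AEF/- → run A
t=11: L0/L1/L2 = -/AEF/- → run A
t=12: L0/L1/L2 = -/AEF/- → run A
t=13: L0/L1/L2 = -/AEF/- → run A
t=14: L0/L1/L2 = -/EF/- → run E
t=15: L0/L1/L2 = -/EF/- → run E
t=16: L0/L1/L2 = -/F/- → run F
t=17: (idle)
t=18: (idle)
t=19: (idle)
t=20: (idle)

running at tick 5 = B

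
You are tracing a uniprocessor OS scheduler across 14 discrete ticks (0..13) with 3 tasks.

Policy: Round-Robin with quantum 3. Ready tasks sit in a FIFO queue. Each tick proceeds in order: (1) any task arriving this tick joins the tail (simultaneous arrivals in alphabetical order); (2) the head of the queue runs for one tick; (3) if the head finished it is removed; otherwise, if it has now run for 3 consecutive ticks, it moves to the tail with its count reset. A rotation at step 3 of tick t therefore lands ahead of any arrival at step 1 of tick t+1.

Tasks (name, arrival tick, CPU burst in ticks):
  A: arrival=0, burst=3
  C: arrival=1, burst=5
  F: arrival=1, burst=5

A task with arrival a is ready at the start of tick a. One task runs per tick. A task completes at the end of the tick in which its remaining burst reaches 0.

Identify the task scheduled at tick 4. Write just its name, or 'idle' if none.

running at tick 4 = C

t=0: queue=[A] q_used=0 → run A
t=1: queue=[A,C,F] q_used=1 → run A
t=2: queue=[A,C,F] q_used=2 → run A
t=3: queue=[C,F] q_used=0 → run C
t=4: queue=[C,F] q_used=1 → run C
t=5: queue=[C,F] q_used=2 → run C
t=6: queue=[F,C] q_used=0 → run F
t=7: queue=[F,C] q_used=1 → run F
t=8: queue=[F,C] q_used=2 → run F
t=9: queue=[C,F] q_used=0 → run C
t=10: queue=[C,F] q_used=1 → run C
t=11: queue=[F] q_used=0 → run F
t=12: queue=[F] q_used=1 → run F
t=13: (idle)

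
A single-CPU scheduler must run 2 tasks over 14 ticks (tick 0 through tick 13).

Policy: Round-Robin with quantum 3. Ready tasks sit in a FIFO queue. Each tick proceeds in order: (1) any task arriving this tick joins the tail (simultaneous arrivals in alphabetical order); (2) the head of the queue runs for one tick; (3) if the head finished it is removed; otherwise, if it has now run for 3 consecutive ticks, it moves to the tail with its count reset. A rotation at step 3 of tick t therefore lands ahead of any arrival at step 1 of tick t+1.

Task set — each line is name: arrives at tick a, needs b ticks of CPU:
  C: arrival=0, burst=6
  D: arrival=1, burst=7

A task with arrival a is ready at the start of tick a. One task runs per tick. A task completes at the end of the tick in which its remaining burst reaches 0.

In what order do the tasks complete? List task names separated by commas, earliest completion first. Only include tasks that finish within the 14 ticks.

t=0: queue=[C] q_used=0 → run C
t=1: queue=[C,D] q_used=1 → run C
t=2: queue=[C,D] q_used=2 → run C
t=3: queue=[D,C] q_used=0 → run D
t=4: queue=[D,C] q_used=1 → run D
t=5: queue=[D,C] q_used=2 → run D
t=6: queue=[C,D] q_used=0 → run C
t=7: queue=[C,D] q_used=1 → run C
t=8: queue=[C,D] q_used=2 → run C
t=9: queue=[D] q_used=0 → run D
t=10: queue=[D] q_used=1 → run D
t=11: queue=[D] q_used=2 → run D
t=12: queue=[D] q_used=0 → run D
t=13: (idle)

completion order = C, D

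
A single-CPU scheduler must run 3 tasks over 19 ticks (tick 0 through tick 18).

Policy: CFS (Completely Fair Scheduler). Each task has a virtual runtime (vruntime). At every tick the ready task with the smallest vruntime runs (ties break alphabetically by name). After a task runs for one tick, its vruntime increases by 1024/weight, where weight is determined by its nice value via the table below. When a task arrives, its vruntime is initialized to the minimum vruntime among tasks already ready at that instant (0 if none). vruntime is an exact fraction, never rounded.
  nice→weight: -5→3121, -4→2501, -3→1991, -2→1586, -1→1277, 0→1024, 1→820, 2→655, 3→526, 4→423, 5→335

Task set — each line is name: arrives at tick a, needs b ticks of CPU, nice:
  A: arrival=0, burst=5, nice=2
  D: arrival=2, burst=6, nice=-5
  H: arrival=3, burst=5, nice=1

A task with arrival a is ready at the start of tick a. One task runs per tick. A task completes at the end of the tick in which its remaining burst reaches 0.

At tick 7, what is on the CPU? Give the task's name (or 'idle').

t=0: vr[A=0] → run A
t=1: vr[A=1024/655] → run A
t=2: vr[A=2048/655 D=2048/655] → run A
t=3: vr[A=3072/655 D=2048/655 H=2048/655] → run D
t=4: vr[A=3072/655 D=7062528/2044255 H=2048/655] → run H
t=5: vr[A=3072/655 D=7062528/2044255 H=117504/26855] → run D
t=6: vr[A=3072/655 D=7733248/2044255 H=117504/26855] → run D
t=7: vr[A=3072/655 D=8403968/2044255 H=117504/26855] → run D
t=8: vr[A=3072/655 D=9074688/2044255 H=117504/26855] → run H
t=9: vr[A=3072/655 D=9074688/2044255 H=30208/5371] → run D
t=10: vr[A=3072/655 D=9745408/2044255 H=30208/5371] → run A
t=11: vr[A=4096/655 D=9745408/2044255 H=30208/5371] → run D
t=12: vr[A=4096/655 H=30208/5371] → run H
t=13: vr[A=4096/655 H=184576/26855] → run A
t=14: vr[H=184576/26855] → run H
t=15: vr[H=218112/26855] → run H
t=16: (idle)
t=17: (idle)
t=18: (idle)

running at tick 7 = D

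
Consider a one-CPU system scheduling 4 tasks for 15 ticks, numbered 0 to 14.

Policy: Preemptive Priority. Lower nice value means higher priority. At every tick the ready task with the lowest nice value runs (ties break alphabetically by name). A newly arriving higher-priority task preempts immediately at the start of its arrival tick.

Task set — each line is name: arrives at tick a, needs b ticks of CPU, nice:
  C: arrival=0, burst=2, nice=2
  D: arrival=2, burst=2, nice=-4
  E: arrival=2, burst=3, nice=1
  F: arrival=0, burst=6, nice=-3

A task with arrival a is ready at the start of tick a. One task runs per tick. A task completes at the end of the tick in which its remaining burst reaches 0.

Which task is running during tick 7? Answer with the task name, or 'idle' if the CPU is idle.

running at tick 7 = F

t=0: ready={C,F} → run F
t=1: ready={C,F} → run F
t=2: ready={C,D,E,F} → run D
t=3: ready={C,D,E,F} → run D
t=4: ready={C,E,F} → run F
t=5: ready={C,E,F} → run F
t=6: ready={C,E,F} → run F
t=7: ready={C,E,F} → run F
t=8: ready={C,E} → run E
t=9: ready={C,E} → run E
t=10: ready={C,E} → run E
t=11: ready={C} → run C
t=12: ready={C} → run C
t=13: (idle)
t=14: (idle)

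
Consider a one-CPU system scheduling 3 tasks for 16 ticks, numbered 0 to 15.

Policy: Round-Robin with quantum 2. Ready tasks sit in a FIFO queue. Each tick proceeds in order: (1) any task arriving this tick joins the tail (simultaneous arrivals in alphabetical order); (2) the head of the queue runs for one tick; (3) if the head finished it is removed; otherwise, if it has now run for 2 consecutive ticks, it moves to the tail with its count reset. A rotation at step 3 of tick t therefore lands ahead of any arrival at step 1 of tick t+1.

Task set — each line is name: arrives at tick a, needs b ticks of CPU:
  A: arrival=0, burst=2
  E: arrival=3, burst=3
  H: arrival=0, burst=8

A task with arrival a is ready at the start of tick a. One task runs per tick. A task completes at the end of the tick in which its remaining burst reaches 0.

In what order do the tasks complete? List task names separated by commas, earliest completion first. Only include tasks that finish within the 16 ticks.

t=0: queue=[A,H] q_used=0 → run A
t=1: queue=[A,H] q_used=1 → run A
t=2: queue=[H] q_used=0 → run H
t=3: queue=[H,E] q_used=1 → run H
t=4: queue=[E,H] q_used=0 → run E
t=5: queue=[E,H] q_used=1 → run E
t=6: queue=[H,E] q_used=0 → run H
t=7: queue=[H,E] q_used=1 → run H
t=8: queue=[E,H] q_used=0 → run E
t=9: queue=[H] q_used=0 → run H
t=10: queue=[H] q_used=1 → run H
t=11: queue=[H] q_used=0 → run H
t=12: queue=[H] q_used=1 → run H
t=13: (idle)
t=14: (idle)
t=15: (idle)

completion order = A, E, H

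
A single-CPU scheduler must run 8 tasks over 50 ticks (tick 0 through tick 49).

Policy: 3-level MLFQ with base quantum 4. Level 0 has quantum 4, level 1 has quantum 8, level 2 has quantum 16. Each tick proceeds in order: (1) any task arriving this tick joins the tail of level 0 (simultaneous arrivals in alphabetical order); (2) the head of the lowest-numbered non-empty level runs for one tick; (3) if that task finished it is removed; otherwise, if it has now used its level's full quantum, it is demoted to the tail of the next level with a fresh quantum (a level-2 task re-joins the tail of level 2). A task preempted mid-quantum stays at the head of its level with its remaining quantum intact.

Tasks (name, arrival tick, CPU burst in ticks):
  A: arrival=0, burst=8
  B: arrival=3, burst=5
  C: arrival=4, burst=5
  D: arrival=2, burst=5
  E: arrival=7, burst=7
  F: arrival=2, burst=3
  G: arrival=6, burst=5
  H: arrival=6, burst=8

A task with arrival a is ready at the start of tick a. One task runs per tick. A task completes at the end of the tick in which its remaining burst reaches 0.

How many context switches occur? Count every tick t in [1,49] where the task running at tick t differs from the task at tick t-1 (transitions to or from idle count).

context switches = 15

t=0: L0/L1/L2 = A/-/- → run A
t=1: L0/L1/L2 = A/-/- → run A
t=2: L0/L1/L2 = ADF/-/- → run A
t=3: L0/L1/L2 = ADFB/-/- → run A
t=4: L0/L1/L2 = DFBC/A/- → run D
t=5: L0/L1/L2 = DFBC/A/- → run D
t=6: L0/L1/L2 = DFBCGH/A/- → run D
t=7: L0/L1/L2 = DFBCGHE/A/- → run D
t=8: L0/L1/L2 = FBCGHE/AD/- → run F
t=9: L0/L1/L2 = FBCGHE/AD/- → run F
t=10: L0/L1/L2 = FBCGHE/AD/- → run F
t=11: L0/L1/L2 = BCGHE/AD/- → run B
t=12: L0/L1/L2 = BCGHE/AD/- → run B
t=13: L0/L1/L2 = BCGHE/AD/- → run B
t=14: L0/L1/L2 = BCGHE/AD/- → run B
t=15: L0/L1/L2 = CGHE/ADB/- → run C
t=16: L0/L1/L2 = CGHE/ADB/- → run C
t=17: L0/L1/L2 = CGHE/ADB/- → run C
t=18: L0/L1/L2 = CGHE/ADB/- → run C
t=19: L0/L1/L2 = GHE/ADBC/- → run G
t=20: L0/L1/L2 = GHE/ADBC/- → run G
t=21: L0/L1/L2 = GHE/ADBC/- → run G
t=22: L0/L1/L2 = GHE/ADBC/- → run G
t=23: L0/L1/L2 = HE/ADBCG/- → run H
t=24: L0/L1/L2 = HE/ADBCG/- → run H
t=25: L0/L1/L2 = HE/ADBCG/- → run H
t=26: L0/L1/L2 = HE/ADBCG/- → run H
t=27: L0/L1/L2 = E/ADBCGH/- → run E
t=28: L0/L1/L2 = E/ADBCGH/- → run E
t=29: L0/L1/L2 = E/ADBCGH/- → run E
t=30: L0/L1/L2 = E/ADBCGH/- → run E
t=31: L0/L1/L2 = -/ADBCGHE/- → run A
t=32: L0/L1/L2 = -/ADBCGHE/- → run A
t=33: L0/L1/L2 = -/ADBCGHE/- → run A
t=34: L0/L1/L2 = -/ADBCGHE/- → run A
t=35: L0/L1/L2 = -/DBCGHE/- → run D
t=36: L0/L1/L2 = -/BCGHE/- → run B
t=37: L0/L1/L2 = -/CGHE/- → run C
t=38: L0/L1/L2 = -/GHE/- → run G
t=39: L0/L1/L2 = -/HE/- → run H
t=40: L0/L1/L2 = -/HE/- → run H
t=41: L0/L1/L2 = -/HE/- → run H
t=42: L0/L1/L2 = -/HE/- → run H
t=43: L0/L1/L2 = -/E/- → run E
t=44: L0/L1/L2 = -/E/- → run E
t=45: L0/L1/L2 = -/E/- → run E
t=46: (idle)
t=47: (idle)
t=48: (idle)
t=49: (idle)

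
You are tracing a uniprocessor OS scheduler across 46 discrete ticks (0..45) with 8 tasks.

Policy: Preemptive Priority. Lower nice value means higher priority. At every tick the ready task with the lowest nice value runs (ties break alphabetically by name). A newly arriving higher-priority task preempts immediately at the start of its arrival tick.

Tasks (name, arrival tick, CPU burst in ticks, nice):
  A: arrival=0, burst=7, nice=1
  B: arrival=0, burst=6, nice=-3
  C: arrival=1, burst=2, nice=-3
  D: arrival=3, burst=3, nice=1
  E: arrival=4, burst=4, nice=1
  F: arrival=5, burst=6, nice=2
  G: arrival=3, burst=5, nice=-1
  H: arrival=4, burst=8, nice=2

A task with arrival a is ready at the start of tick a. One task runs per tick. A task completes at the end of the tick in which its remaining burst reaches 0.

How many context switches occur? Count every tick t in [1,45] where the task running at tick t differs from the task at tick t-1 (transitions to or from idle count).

t=0: ready={A,B} → run B
t=1: ready={A,B,C} → run B
t=2: ready={A,B,C} → run B
t=3: ready={A,B,C,D,G} → run B
t=4: ready={A,B,C,D,E,G,H} → run B
t=5: ready={A,B,C,D,E,F,G,H} → run B
t=6: ready={A,C,D,E,F,G,H} → run C
t=7: ready={A,C,D,E,F,G,H} → run C
t=8: ready={A,D,E,F,G,H} → run G
t=9: ready={A,D,E,F,G,H} → run G
t=10: ready={A,D,E,F,G,H} → run G
t=11: ready={A,D,E,F,G,H} → run G
t=12: ready={A,D,E,F,G,H} → run G
t=13: ready={A,D,E,F,H} → run A
t=14: ready={A,D,E,F,H} → run A
t=15: ready={A,D,E,F,H} → run A
t=16: ready={A,D,E,F,H} → run A
t=17: ready={A,D,E,F,H} → run A
t=18: ready={A,D,E,F,H} → run A
t=19: ready={A,D,E,F,H} → run A
t=20: ready={D,E,F,H} → run D
t=21: ready={D,E,F,H} → run D
t=22: ready={D,E,F,H} → run D
t=23: ready={E,F,H} → run E
t=24: ready={E,F,H} → run E
t=25: ready={E,F,H} → run E
t=26: ready={E,F,H} → run E
t=27: ready={F,H} → run F
t=28: ready={F,H} → run F
t=29: ready={F,H} → run F
t=30: ready={F,H} → run F
t=31: ready={F,H} → run F
t=32: ready={F,H} → run F
t=33: ready={H} → run H
t=34: ready={H} → run H
t=35: ready={H} → run H
t=36: ready={H} → run H
t=37: ready={H} → run H
t=38: ready={H} → run H
t=39: ready={H} → run H
t=40: ready={H} → run H
t=41: (idle)
t=42: (idle)
t=43: (idle)
t=44: (idle)
t=45: (idle)

context switches = 8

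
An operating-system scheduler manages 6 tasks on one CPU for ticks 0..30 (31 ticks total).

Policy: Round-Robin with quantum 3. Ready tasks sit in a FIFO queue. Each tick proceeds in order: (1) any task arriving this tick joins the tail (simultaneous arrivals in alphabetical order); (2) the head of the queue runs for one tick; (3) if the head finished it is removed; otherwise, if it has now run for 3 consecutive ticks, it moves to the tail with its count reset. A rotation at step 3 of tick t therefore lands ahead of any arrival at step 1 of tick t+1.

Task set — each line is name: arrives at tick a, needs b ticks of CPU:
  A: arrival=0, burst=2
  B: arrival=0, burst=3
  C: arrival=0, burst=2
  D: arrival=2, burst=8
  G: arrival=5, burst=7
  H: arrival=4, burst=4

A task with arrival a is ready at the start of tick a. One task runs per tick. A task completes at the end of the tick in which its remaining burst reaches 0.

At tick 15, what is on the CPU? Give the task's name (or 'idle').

running at tick 15 = G

t=0: queue=[A,B,C] q_used=0 → run A
t=1: queue=[A,B,C] q_used=1 → run A
t=2: queue=[B,C,D] q_used=0 → run B
t=3: queue=[B,C,D] q_used=1 → run B
t=4: queue=[B,C,D,H] q_used=2 → run B
t=5: queue=[C,D,H,G] q_used=0 → run C
t=6: queue=[C,D,H,G] q_used=1 → run C
t=7: queue=[D,H,G] q_used=0 → run D
t=8: queue=[D,H,G] q_used=1 → run D
t=9: queue=[D,H,G] q_used=2 → run D
t=10: queue=[H,G,D] q_used=0 → run H
t=11: queue=[H,G,D] q_used=1 → run H
t=12: queue=[H,G,D] q_used=2 → run H
t=13: queue=[G,D,H] q_used=0 → run G
t=14: queue=[G,D,H] q_used=1 → run G
t=15: queue=[G,D,H] q_used=2 → run G
t=16: queue=[D,H,G] q_used=0 → run D
t=17: queue=[D,H,G] q_used=1 → run D
t=18: queue=[D,H,G] q_used=2 → run D
t=19: queue=[H,G,D] q_used=0 → run H
t=20: queue=[G,D] q_used=0 → run G
t=21: queue=[G,D] q_used=1 → run G
t=22: queue=[G,D] q_used=2 → run G
t=23: queue=[D,G] q_used=0 → run D
t=24: queue=[D,G] q_used=1 → run D
t=25: queue=[G] q_used=0 → run G
t=26: (idle)
t=27: (idle)
t=28: (idle)
t=29: (idle)
t=30: (idle)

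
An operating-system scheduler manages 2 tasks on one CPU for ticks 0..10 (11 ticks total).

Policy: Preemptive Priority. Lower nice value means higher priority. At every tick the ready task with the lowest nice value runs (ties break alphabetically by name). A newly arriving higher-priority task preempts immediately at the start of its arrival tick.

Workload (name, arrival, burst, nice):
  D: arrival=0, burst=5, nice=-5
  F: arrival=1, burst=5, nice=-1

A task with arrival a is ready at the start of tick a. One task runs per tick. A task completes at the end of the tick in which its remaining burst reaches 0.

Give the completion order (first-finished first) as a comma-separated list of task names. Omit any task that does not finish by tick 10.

t=0: ready={D} → run D
t=1: ready={D,F} → run D
t=2: ready={D,F} → run D
t=3: ready={D,F} → run D
t=4: ready={D,F} → run D
t=5: ready={F} → run F
t=6: ready={F} → run F
t=7: ready={F} → run F
t=8: ready={F} → run F
t=9: ready={F} → run F
t=10: (idle)

completion order = D, F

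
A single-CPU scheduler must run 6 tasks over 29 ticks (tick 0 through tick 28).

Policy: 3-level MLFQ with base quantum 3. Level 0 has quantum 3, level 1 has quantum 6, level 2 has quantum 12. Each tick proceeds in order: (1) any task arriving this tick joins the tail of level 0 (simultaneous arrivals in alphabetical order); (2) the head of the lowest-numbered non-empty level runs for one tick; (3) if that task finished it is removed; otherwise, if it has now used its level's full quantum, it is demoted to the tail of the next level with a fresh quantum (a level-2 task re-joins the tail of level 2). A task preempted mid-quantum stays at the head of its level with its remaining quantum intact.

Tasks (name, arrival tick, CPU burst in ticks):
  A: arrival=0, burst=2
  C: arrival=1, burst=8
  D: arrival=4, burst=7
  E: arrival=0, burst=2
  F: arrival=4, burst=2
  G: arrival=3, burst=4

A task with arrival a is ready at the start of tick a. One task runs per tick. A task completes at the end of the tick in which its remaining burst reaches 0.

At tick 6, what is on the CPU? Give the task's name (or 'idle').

running at tick 6 = C

t=0: L0/L1/L2 = AE/-/- → run A
t=1: L0/L1/L2 = AEC/-/- → run A
t=2: L0/L1/L2 = EC/-/- → run E
t=3: L0/L1/L2 = ECG/-/- → run E
t=4: L0/L1/L2 = CGDF/-/- → run C
t=5: L0/L1/L2 = CGDF/-/- → run C
t=6: L0/L1/L2 = CGDF/-/- → run C
t=7: L0/L1/L2 = GDF/C/- → run G
t=8: L0/L1/L2 = GDF/C/- → run G
t=9: L0/L1/L2 = GDF/C/- → run G
t=10: L0/L1/L2 = DF/CG/- → run D
t=11: L0/L1/L2 = DF/CG/- → run D
t=12: L0/L1/L2 = DF/CG/- → run D
t=13: L0/L1/L2 = F/CGD/- → run F
t=14: L0/L1/L2 = F/CGD/- → run F
t=15: L0/L1/L2 = -/CGD/- → run C
t=16: L0/L1/L2 = -/CGD/- → run C
t=17: L0/L1/L2 = -/CGD/- → run C
t=18: L0/L1/L2 = -/CGD/- → run C
t=19: L0/L1/L2 = -/CGD/- → run C
t=20: L0/L1/L2 = -/GD/- → run G
t=21: L0/L1/L2 = -/D/- → run D
t=22: L0/L1/L2 = -/D/- → run D
t=23: L0/L1/L2 = -/D/- → run D
t=24: L0/L1/L2 = -/D/- → run D
t=25: (idle)
t=26: (idle)
t=27: (idle)
t=28: (idle)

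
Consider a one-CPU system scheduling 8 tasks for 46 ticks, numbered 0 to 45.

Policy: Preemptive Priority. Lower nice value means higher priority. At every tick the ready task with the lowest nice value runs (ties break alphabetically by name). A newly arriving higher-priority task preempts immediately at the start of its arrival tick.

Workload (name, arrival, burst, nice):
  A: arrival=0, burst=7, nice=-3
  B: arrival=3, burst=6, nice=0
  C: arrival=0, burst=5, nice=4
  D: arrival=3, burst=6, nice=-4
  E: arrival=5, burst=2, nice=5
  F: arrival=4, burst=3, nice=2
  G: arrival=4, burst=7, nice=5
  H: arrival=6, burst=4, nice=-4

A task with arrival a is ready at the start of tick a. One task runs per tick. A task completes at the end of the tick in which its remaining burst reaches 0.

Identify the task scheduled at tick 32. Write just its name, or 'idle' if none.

t=0: ready={A,C} → run A
t=1: ready={A,C} → run A
t=2: ready={A,C} → run A
t=3: ready={A,B,C,D} → run D
t=4: ready={A,B,C,D,F,G} → run D
t=5: ready={A,B,C,D,E,F,G} → run D
t=6: ready={A,B,C,D,E,F,G,H} → run D
t=7: ready={A,B,C,D,E,F,G,H} → run D
t=8: ready={A,B,C,D,E,F,G,H} → run D
t=9: ready={A,B,C,E,F,G,H} → run H
t=10: ready={A,B,C,E,F,G,H} → run H
t=11: ready={A,B,C,E,F,G,H} → run H
t=12: ready={A,B,C,E,F,G,H} → run H
t=13: ready={A,B,C,E,F,G} → run A
t=14: ready={A,B,C,E,F,G} → run A
t=15: ready={A,B,C,E,F,G} → run A
t=16: ready={A,B,C,E,F,G} → run A
t=17: ready={B,C,E,F,G} → run B
t=18: ready={B,C,E,F,G} → run B
t=19: ready={B,C,E,F,G} → run B
t=20: ready={B,C,E,F,G} → run B
t=21: ready={B,C,E,F,G} → run B
t=22: ready={B,C,E,F,G} → run B
t=23: ready={C,E,F,G} → run F
t=24: ready={C,E,F,G} → run F
t=25: ready={C,E,F,G} → run F
t=26: ready={C,E,G} → run C
t=27: ready={C,E,G} → run C
t=28: ready={C,E,G} → run C
t=29: ready={C,E,G} → run C
t=30: ready={C,E,G} → run C
t=31: ready={E,G} → run E
t=32: ready={E,G} → run E
t=33: ready={G} → run G
t=34: ready={G} → run G
t=35: ready={G} → run G
t=36: ready={G} → run G
t=37: ready={G} → run G
t=38: ready={G} → run G
t=39: ready={G} → run G
t=40: (idle)
t=41: (idle)
t=42: (idle)
t=43: (idle)
t=44: (idle)
t=45: (idle)

running at tick 32 = E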